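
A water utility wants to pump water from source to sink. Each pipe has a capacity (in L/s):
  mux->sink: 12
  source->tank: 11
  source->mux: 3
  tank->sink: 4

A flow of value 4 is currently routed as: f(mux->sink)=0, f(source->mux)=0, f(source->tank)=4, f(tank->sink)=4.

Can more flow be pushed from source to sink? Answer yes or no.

Residual path source->mux->sink has bottleneck 3 > 0.
Pushing 3 along it raises the flow to 7, so the given flow is not maximum.

Yes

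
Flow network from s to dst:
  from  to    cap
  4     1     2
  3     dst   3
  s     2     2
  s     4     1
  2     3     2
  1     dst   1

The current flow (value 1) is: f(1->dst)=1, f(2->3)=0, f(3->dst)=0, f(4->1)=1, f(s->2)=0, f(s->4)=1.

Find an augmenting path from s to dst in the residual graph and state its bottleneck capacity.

s->2->3->dst, bottleneck 2

Residual along s->2->3->dst: s->2: 2, 2->3: 2, 3->dst: 3.
Bottleneck = min = 2.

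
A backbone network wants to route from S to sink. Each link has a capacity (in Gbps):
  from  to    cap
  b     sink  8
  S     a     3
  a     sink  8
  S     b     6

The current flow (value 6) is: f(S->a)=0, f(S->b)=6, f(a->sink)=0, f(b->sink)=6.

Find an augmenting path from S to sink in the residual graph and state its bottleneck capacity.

Residual along S->a->sink: S->a: 3, a->sink: 8.
Bottleneck = min = 3.

S->a->sink, bottleneck 3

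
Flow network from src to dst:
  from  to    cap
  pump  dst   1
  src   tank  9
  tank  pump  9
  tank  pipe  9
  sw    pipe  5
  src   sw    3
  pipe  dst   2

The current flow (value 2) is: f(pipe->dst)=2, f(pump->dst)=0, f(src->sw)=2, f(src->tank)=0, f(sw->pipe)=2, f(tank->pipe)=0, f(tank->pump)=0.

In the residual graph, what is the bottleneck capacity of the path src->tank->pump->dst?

1

Residual capacities along the path: src->tank: 9, tank->pump: 9, pump->dst: 1.
Minimum is 1.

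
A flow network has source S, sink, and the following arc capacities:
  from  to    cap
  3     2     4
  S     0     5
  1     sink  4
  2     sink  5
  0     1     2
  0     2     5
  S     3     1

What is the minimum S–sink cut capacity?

Max flow = 6 (via 3 augmenting paths).
In the residual at optimum, the set reachable from S is {S}.
Cut edges: S->0 (cap 5), S->3 (cap 1). Sum = 6.

6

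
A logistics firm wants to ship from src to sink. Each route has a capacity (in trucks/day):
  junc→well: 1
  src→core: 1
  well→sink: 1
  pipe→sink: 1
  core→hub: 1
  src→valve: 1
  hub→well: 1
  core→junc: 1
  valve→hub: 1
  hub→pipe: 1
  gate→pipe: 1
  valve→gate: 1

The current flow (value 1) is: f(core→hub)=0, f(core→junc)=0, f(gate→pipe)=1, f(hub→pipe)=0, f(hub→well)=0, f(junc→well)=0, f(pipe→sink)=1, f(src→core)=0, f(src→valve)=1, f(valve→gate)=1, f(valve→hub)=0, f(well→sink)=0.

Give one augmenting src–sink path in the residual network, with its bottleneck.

Residual along src→core→hub→well→sink: src→core: 1, core→hub: 1, hub→well: 1, well→sink: 1.
Bottleneck = min = 1.

src→core→hub→well→sink, bottleneck 1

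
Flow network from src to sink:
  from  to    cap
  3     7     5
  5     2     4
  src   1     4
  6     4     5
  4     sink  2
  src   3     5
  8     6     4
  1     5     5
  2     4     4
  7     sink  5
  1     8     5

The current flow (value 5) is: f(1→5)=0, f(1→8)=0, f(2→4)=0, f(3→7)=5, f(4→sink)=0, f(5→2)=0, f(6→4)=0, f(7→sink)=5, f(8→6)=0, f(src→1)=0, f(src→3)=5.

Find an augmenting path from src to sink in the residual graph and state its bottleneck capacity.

Residual along src→1→5→2→4→sink: src→1: 4, 1→5: 5, 5→2: 4, 2→4: 4, 4→sink: 2.
Bottleneck = min = 2.

src→1→5→2→4→sink, bottleneck 2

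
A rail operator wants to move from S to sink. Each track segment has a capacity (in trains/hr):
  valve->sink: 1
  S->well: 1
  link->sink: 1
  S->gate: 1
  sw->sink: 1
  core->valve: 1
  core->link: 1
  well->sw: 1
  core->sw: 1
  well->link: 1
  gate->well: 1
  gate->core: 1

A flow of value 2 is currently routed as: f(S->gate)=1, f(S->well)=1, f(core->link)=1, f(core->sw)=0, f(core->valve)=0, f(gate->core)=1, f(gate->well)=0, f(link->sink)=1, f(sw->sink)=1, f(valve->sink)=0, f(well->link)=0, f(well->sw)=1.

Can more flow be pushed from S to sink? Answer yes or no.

No

Residual reachable from S: {S}; sink is not reachable.
Saturated cut: S->gate, S->well with total capacity 2 = current flow value. Flow is maximum.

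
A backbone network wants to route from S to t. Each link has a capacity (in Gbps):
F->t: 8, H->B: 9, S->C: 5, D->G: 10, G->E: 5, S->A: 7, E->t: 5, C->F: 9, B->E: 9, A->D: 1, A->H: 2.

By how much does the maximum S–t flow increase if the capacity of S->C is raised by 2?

2

Original max flow = 8.
After raising cap(S->C), augmenting paths through that edge carry 2 more units.
New max flow = 10. Increase = 2.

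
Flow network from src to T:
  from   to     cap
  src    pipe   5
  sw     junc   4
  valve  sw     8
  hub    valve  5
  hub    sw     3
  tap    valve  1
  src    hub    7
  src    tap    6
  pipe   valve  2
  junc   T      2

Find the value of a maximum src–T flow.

2

Augment src→hub→sw→junc→T: bottleneck 2. Total 2.
No augmenting path remains in the residual graph.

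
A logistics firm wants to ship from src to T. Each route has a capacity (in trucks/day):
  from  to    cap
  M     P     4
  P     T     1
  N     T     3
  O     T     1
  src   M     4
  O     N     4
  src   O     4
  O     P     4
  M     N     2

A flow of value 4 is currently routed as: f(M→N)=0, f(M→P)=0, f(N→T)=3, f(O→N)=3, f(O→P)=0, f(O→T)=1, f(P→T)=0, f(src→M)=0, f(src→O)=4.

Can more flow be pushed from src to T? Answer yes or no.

Residual path src→M→P→T has bottleneck 1 > 0.
Pushing 1 along it raises the flow to 5, so the given flow is not maximum.

Yes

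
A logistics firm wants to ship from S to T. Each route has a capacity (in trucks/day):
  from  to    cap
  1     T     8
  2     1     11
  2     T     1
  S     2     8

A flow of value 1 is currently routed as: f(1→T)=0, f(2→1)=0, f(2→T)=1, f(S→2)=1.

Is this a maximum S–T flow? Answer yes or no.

No

Residual path S→2→1→T has bottleneck 7 > 0.
Pushing 7 along it raises the flow to 8, so the given flow is not maximum.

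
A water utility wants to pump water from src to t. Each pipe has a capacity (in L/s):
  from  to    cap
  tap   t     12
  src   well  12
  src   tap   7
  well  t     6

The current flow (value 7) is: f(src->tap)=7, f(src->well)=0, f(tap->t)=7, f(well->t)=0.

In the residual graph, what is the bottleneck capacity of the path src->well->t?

Residual capacities along the path: src->well: 12, well->t: 6.
Minimum is 6.

6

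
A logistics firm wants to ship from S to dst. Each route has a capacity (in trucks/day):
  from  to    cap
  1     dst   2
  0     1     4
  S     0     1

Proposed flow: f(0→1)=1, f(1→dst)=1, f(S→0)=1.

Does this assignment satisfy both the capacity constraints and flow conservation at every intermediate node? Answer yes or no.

Every edge has 0 ≤ f(e) ≤ cap(e).
At each intermediate node, inflow equals outflow.

Yes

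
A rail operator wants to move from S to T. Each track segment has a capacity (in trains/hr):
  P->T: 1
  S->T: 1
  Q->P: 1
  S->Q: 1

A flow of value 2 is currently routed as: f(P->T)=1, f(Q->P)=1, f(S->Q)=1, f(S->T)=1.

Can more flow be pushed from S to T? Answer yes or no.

Residual reachable from S: {S}; T is not reachable.
Saturated cut: S->Q, S->T with total capacity 2 = current flow value. Flow is maximum.

No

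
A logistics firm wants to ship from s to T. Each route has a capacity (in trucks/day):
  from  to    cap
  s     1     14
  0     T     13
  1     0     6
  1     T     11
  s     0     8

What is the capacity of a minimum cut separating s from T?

Max flow = 22 (via 3 augmenting paths).
In the residual at optimum, the set reachable from s is {s}.
Cut edges: s→1 (cap 14), s→0 (cap 8). Sum = 22.

22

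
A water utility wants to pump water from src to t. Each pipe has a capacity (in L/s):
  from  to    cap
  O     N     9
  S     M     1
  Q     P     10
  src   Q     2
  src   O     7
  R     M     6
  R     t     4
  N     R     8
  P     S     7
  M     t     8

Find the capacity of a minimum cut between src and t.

Max flow = 8 (via 3 augmenting paths).
In the residual at optimum, the set reachable from src is {P, Q, S, src}.
Cut edges: src→O (cap 7), S→M (cap 1). Sum = 8.

8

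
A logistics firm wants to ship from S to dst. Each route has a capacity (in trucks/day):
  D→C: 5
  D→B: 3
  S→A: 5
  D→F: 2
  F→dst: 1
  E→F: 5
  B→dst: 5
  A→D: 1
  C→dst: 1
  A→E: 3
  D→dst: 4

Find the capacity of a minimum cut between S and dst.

2

Max flow = 2 (via 2 augmenting paths).
In the residual at optimum, the set reachable from S is {A, E, F, S}.
Cut edges: A→D (cap 1), F→dst (cap 1). Sum = 2.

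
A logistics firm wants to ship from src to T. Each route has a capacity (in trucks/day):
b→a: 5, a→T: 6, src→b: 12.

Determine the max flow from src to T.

5

Augment src→b→a→T: bottleneck 5. Total 5.
No augmenting path remains in the residual graph.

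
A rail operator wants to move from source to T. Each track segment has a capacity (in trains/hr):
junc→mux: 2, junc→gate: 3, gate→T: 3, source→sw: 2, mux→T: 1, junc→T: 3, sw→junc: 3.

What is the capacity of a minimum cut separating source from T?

2

Max flow = 2 (via 1 augmenting path).
In the residual at optimum, the set reachable from source is {source}.
Cut edges: source→sw (cap 2). Sum = 2.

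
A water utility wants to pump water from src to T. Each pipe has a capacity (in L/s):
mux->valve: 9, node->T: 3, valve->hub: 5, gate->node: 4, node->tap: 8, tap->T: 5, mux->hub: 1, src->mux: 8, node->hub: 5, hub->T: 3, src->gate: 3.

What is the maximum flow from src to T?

Augment src->mux->hub->T: bottleneck 1. Total 1.
Augment src->gate->node->T: bottleneck 3. Total 4.
Augment src->mux->valve->hub->T: bottleneck 2. Total 6.
No augmenting path remains in the residual graph.

6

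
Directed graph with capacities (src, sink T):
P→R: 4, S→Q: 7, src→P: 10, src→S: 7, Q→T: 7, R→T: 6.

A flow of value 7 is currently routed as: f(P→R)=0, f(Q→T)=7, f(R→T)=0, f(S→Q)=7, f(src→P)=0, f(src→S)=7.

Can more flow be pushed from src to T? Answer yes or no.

Residual path src→P→R→T has bottleneck 4 > 0.
Pushing 4 along it raises the flow to 11, so the given flow is not maximum.

Yes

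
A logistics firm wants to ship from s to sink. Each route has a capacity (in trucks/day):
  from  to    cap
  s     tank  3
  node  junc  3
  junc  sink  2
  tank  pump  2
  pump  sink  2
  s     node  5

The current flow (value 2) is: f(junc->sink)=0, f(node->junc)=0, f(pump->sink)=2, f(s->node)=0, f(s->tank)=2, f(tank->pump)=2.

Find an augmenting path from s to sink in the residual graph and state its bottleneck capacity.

Residual along s->node->junc->sink: s->node: 5, node->junc: 3, junc->sink: 2.
Bottleneck = min = 2.

s->node->junc->sink, bottleneck 2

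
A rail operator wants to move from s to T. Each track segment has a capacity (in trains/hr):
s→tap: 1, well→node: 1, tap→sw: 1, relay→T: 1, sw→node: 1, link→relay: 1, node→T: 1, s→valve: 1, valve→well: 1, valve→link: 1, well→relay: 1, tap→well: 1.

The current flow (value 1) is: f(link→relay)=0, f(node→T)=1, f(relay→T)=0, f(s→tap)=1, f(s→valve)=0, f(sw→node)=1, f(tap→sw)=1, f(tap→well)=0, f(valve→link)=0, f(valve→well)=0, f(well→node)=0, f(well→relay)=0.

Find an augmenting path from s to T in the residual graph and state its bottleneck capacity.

s→valve→well→relay→T, bottleneck 1

Residual along s→valve→well→relay→T: s→valve: 1, valve→well: 1, well→relay: 1, relay→T: 1.
Bottleneck = min = 1.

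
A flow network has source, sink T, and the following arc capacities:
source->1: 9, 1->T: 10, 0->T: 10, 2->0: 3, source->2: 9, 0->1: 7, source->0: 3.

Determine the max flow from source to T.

15

Augment source->0->T: bottleneck 3. Total 3.
Augment source->1->T: bottleneck 9. Total 12.
Augment source->2->0->T: bottleneck 3. Total 15.
No augmenting path remains in the residual graph.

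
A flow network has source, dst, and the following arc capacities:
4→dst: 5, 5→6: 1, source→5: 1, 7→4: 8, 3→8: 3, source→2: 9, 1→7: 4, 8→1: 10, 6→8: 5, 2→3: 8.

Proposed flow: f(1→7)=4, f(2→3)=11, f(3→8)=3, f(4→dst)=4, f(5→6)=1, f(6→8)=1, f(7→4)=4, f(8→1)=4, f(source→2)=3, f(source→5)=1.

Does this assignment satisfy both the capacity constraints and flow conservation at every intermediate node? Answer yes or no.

Capacity violated on 2→3: flow 11 > capacity 8.

No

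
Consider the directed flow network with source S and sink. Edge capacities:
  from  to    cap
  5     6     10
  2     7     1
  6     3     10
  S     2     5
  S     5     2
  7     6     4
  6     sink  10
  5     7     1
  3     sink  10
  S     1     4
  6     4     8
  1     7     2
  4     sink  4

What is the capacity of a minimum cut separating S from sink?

5

Max flow = 5 (via 3 augmenting paths).
In the residual at optimum, the set reachable from S is {1, 2, S}.
Cut edges: S→5 (cap 2), 1→7 (cap 2), 2→7 (cap 1). Sum = 5.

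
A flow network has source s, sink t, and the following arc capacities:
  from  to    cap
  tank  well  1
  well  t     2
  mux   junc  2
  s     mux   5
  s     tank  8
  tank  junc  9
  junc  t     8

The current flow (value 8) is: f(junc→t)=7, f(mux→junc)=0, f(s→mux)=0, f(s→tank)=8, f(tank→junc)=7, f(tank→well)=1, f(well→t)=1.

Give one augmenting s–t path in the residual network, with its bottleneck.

Residual along s→mux→junc→t: s→mux: 5, mux→junc: 2, junc→t: 1.
Bottleneck = min = 1.

s→mux→junc→t, bottleneck 1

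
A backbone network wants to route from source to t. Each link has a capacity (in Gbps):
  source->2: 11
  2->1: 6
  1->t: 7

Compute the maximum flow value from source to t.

6

Augment source->2->1->t: bottleneck 6. Total 6.
No augmenting path remains in the residual graph.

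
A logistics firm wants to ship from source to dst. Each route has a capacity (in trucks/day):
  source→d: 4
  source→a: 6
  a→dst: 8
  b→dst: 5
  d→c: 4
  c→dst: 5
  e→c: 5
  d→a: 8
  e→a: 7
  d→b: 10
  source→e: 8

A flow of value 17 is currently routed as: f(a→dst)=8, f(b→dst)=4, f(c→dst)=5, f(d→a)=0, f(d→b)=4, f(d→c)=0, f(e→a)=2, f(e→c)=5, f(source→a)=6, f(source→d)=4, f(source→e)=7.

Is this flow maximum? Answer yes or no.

Yes

Residual reachable from source: {a, e, source}; dst is not reachable.
Saturated cut: source→d, e→c, a→dst with total capacity 17 = current flow value. Flow is maximum.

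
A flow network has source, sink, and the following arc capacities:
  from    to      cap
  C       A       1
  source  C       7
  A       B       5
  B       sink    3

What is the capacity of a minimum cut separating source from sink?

Max flow = 1 (via 1 augmenting path).
In the residual at optimum, the set reachable from source is {C, source}.
Cut edges: C→A (cap 1). Sum = 1.

1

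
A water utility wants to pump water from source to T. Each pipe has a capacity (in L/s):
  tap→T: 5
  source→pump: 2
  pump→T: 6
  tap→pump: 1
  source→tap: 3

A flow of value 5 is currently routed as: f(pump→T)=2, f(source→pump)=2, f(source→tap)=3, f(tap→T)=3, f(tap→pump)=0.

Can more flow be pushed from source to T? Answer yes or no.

Residual reachable from source: {source}; T is not reachable.
Saturated cut: source→tap, source→pump with total capacity 5 = current flow value. Flow is maximum.

No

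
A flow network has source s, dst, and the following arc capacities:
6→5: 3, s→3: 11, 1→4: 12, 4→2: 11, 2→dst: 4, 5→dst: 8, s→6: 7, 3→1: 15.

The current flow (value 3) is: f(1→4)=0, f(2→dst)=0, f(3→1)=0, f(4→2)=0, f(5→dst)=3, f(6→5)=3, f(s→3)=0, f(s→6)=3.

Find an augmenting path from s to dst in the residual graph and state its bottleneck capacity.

s→3→1→4→2→dst, bottleneck 4

Residual along s→3→1→4→2→dst: s→3: 11, 3→1: 15, 1→4: 12, 4→2: 11, 2→dst: 4.
Bottleneck = min = 4.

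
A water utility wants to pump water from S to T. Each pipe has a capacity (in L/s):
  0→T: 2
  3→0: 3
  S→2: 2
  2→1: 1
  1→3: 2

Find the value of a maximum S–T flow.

Augment S→2→1→3→0→T: bottleneck 1. Total 1.
No augmenting path remains in the residual graph.

1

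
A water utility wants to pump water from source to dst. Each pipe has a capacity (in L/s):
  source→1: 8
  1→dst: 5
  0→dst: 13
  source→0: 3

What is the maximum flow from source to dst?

8

Augment source→1→dst: bottleneck 5. Total 5.
Augment source→0→dst: bottleneck 3. Total 8.
No augmenting path remains in the residual graph.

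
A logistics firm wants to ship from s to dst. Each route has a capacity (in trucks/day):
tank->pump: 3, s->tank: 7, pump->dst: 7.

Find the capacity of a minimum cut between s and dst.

Max flow = 3 (via 1 augmenting path).
In the residual at optimum, the set reachable from s is {s, tank}.
Cut edges: tank->pump (cap 3). Sum = 3.

3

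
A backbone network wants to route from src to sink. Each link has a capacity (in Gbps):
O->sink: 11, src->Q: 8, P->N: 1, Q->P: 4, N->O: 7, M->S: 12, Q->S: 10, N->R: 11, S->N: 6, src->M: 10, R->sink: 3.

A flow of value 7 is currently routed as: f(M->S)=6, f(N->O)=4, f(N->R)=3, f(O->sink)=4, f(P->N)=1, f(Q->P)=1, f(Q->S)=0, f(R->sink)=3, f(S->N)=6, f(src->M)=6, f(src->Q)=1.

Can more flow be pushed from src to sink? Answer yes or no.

No

Residual reachable from src: {M, P, Q, S, src}; sink is not reachable.
Saturated cut: P->N, S->N with total capacity 7 = current flow value. Flow is maximum.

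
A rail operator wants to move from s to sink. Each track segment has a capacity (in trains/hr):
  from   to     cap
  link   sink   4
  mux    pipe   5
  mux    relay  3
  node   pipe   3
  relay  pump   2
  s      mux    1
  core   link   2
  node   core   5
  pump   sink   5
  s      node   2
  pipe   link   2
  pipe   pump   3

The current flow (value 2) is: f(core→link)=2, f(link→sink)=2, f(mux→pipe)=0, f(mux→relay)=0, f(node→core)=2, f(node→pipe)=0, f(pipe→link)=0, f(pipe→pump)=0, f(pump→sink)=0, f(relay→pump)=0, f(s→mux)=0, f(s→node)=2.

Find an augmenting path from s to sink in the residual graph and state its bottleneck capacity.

Residual along s→mux→pipe→link→sink: s→mux: 1, mux→pipe: 5, pipe→link: 2, link→sink: 2.
Bottleneck = min = 1.

s→mux→pipe→link→sink, bottleneck 1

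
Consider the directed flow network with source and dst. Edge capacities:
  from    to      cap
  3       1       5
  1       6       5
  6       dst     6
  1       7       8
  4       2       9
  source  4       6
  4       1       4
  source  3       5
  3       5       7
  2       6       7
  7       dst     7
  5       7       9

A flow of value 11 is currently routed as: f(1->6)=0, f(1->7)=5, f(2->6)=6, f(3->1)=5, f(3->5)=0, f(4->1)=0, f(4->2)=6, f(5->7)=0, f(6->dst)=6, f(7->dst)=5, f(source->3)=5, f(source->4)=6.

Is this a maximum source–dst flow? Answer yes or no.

Yes

Residual reachable from source: {source}; dst is not reachable.
Saturated cut: source->4, source->3 with total capacity 11 = current flow value. Flow is maximum.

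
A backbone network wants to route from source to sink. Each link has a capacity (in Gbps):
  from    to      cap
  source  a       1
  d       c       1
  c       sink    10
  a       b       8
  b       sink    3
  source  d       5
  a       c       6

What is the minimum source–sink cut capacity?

Max flow = 2 (via 2 augmenting paths).
In the residual at optimum, the set reachable from source is {d, source}.
Cut edges: source→a (cap 1), d→c (cap 1). Sum = 2.

2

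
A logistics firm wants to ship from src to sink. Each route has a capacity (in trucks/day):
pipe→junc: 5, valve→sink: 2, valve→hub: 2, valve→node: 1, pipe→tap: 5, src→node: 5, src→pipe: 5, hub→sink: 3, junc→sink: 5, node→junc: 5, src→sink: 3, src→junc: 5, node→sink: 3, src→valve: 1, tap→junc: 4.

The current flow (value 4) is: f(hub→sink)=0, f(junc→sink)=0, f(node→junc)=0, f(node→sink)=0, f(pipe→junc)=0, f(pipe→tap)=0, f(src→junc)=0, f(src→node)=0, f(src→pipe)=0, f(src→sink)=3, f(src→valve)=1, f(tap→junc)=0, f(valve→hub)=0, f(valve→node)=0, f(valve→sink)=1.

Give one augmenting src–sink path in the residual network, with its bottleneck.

Residual along src→node→sink: src→node: 5, node→sink: 3.
Bottleneck = min = 3.

src→node→sink, bottleneck 3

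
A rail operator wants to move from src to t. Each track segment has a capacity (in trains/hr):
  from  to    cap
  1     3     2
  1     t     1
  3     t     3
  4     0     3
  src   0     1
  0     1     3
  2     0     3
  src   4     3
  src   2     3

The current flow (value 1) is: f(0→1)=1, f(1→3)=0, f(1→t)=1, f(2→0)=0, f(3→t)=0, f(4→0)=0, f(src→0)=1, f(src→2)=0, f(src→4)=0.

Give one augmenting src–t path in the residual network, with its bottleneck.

src→2→0→1→3→t, bottleneck 2

Residual along src→2→0→1→3→t: src→2: 3, 2→0: 3, 0→1: 2, 1→3: 2, 3→t: 3.
Bottleneck = min = 2.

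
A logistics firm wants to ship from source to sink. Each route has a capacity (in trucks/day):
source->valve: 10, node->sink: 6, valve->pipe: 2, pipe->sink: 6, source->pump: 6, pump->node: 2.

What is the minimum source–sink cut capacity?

Max flow = 4 (via 2 augmenting paths).
In the residual at optimum, the set reachable from source is {pump, source, valve}.
Cut edges: pump->node (cap 2), valve->pipe (cap 2). Sum = 4.

4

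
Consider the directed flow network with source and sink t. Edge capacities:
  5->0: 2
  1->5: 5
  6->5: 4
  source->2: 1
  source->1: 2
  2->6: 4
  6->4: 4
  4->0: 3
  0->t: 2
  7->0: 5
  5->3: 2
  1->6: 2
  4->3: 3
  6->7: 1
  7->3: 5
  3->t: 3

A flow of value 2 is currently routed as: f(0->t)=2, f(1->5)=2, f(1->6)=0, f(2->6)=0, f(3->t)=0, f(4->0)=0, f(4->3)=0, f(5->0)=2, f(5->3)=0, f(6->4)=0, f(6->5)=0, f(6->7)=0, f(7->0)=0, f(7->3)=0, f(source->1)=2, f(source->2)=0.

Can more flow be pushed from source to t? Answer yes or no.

Yes

Residual path source->2->6->4->3->t has bottleneck 1 > 0.
Pushing 1 along it raises the flow to 3, so the given flow is not maximum.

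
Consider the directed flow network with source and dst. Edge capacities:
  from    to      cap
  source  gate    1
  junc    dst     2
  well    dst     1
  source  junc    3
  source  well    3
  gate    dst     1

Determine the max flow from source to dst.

Augment source→gate→dst: bottleneck 1. Total 1.
Augment source→junc→dst: bottleneck 2. Total 3.
Augment source→well→dst: bottleneck 1. Total 4.
No augmenting path remains in the residual graph.

4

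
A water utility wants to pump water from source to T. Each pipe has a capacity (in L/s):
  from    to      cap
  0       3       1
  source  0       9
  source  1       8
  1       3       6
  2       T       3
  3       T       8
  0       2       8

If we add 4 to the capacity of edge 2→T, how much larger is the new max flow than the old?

4

Original max flow = 10.
After raising cap(2→T), augmenting paths through that edge carry 4 more units.
New max flow = 14. Increase = 4.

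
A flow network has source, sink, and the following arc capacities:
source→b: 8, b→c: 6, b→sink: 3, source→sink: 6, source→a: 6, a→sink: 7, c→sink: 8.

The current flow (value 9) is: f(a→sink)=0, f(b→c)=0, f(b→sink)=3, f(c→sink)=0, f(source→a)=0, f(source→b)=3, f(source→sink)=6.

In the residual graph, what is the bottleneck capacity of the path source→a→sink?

6

Residual capacities along the path: source→a: 6, a→sink: 7.
Minimum is 6.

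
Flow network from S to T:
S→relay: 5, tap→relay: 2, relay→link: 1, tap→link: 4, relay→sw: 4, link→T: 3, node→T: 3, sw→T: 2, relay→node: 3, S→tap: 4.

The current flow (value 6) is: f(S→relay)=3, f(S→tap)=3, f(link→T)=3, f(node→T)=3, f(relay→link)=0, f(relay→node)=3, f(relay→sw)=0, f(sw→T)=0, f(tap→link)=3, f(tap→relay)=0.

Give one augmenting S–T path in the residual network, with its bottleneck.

S→relay→sw→T, bottleneck 2

Residual along S→relay→sw→T: S→relay: 2, relay→sw: 4, sw→T: 2.
Bottleneck = min = 2.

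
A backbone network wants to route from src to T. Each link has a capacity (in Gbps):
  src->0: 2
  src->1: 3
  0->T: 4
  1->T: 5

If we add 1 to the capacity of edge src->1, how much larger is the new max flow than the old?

Original max flow = 5.
After raising cap(src->1), augmenting paths through that edge carry 1 more unit.
New max flow = 6. Increase = 1.

1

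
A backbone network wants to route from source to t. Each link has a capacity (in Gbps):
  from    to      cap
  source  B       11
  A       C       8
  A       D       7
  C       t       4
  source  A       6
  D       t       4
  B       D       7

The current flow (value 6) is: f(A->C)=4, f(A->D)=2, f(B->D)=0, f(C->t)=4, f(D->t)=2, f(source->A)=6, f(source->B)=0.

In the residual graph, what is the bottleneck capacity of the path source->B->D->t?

2

Residual capacities along the path: source->B: 11, B->D: 7, D->t: 2.
Minimum is 2.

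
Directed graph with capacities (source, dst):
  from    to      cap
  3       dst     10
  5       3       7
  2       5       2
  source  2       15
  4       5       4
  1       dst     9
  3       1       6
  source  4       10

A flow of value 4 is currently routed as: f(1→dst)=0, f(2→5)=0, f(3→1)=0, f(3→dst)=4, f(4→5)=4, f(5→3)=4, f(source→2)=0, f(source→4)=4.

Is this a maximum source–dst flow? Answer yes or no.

No

Residual path source→2→5→3→dst has bottleneck 2 > 0.
Pushing 2 along it raises the flow to 6, so the given flow is not maximum.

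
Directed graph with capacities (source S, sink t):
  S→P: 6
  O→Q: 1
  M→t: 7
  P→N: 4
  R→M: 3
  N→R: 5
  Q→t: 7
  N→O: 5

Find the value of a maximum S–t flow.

Augment S→P→N→R→M→t: bottleneck 3. Total 3.
Augment S→P→N→O→Q→t: bottleneck 1. Total 4.
No augmenting path remains in the residual graph.

4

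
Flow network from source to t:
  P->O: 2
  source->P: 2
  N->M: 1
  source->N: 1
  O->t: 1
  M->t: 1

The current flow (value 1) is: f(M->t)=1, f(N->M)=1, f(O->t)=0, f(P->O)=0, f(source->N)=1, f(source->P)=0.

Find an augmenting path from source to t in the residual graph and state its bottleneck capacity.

Residual along source->P->O->t: source->P: 2, P->O: 2, O->t: 1.
Bottleneck = min = 1.

source->P->O->t, bottleneck 1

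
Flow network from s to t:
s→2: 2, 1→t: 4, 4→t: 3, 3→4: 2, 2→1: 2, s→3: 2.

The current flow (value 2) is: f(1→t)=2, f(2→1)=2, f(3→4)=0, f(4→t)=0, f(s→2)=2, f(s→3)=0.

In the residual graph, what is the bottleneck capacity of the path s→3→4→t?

2

Residual capacities along the path: s→3: 2, 3→4: 2, 4→t: 3.
Minimum is 2.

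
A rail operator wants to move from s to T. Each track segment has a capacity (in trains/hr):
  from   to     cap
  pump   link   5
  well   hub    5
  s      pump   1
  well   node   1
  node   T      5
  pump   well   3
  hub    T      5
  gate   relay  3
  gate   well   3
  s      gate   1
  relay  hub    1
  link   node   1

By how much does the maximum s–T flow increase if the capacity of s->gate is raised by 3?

Original max flow = 2.
After raising cap(s->gate), augmenting paths through that edge carry 3 more units.
New max flow = 5. Increase = 3.

3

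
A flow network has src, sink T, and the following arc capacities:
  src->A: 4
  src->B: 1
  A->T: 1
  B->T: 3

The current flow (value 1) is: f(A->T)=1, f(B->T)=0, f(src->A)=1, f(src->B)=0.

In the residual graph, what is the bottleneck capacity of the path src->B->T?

1

Residual capacities along the path: src->B: 1, B->T: 3.
Minimum is 1.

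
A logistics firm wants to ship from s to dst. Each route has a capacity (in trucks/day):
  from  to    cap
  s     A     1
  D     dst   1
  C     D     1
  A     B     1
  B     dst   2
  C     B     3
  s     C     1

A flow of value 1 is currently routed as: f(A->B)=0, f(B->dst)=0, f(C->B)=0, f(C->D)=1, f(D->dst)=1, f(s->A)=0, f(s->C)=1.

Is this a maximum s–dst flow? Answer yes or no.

No

Residual path s->A->B->dst has bottleneck 1 > 0.
Pushing 1 along it raises the flow to 2, so the given flow is not maximum.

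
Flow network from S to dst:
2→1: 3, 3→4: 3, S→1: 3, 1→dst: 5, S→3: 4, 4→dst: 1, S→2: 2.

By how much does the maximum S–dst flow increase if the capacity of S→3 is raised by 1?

0

Original max flow = 6.
Edge S→3 does not cross the min cut (source side {3, 4, S}), so extra capacity there cannot help.
New max flow = 6. Increase = 0.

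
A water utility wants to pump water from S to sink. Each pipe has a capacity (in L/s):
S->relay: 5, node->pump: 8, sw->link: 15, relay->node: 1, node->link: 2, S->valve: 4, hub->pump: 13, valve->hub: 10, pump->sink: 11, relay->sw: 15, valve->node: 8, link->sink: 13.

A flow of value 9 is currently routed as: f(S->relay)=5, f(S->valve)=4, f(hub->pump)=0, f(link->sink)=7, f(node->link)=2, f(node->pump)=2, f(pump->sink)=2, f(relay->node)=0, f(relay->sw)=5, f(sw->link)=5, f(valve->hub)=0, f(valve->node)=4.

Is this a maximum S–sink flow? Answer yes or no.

Yes

Residual reachable from S: {S}; sink is not reachable.
Saturated cut: S->relay, S->valve with total capacity 9 = current flow value. Flow is maximum.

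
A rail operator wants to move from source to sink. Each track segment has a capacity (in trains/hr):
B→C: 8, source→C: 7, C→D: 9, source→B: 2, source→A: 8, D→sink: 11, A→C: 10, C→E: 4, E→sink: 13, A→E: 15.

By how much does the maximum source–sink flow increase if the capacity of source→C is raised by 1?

Original max flow = 17.
After raising cap(source→C), augmenting paths through that edge carry 1 more unit.
New max flow = 18. Increase = 1.

1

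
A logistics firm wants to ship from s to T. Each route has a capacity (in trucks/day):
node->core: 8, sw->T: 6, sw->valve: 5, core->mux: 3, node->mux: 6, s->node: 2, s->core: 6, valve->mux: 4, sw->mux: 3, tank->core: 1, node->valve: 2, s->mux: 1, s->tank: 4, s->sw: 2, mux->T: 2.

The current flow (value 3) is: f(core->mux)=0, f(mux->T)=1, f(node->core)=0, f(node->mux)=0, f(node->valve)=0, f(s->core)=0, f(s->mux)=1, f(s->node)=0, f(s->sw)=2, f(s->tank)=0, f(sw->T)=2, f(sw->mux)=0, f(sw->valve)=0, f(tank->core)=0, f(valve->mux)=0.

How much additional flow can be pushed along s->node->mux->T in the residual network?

1

Residual capacities along the path: s->node: 2, node->mux: 6, mux->T: 1.
Minimum is 1.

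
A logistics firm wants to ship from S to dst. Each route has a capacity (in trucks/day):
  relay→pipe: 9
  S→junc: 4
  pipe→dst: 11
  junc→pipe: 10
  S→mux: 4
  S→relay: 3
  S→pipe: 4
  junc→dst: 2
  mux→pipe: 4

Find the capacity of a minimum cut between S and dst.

Max flow = 13 (via 5 augmenting paths).
In the residual at optimum, the set reachable from S is {S, junc, mux, pipe, relay}.
Cut edges: junc→dst (cap 2), pipe→dst (cap 11). Sum = 13.

13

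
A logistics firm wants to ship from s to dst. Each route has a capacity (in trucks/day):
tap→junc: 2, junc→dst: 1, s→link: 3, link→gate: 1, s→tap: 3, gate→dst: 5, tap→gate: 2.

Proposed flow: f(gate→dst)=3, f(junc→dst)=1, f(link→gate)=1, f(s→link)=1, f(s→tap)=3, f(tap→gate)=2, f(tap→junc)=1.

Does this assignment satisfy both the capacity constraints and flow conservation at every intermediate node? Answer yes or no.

Every edge has 0 ≤ f(e) ≤ cap(e).
At each intermediate node, inflow equals outflow.

Yes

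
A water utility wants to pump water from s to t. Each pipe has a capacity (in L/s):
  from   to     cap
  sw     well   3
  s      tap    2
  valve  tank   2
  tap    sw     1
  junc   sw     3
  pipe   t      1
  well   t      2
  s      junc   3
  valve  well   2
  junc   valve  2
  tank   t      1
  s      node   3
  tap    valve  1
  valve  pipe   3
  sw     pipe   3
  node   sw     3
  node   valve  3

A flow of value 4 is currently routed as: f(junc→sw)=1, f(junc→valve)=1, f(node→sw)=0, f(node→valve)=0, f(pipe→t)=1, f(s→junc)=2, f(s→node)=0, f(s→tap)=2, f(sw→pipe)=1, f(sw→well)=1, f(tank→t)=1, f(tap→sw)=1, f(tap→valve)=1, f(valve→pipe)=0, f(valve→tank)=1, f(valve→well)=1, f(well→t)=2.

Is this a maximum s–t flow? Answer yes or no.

Residual reachable from s: {junc, node, pipe, s, sw, tank, tap, valve, well}; t is not reachable.
Saturated cut: pipe→t, well→t, tank→t with total capacity 4 = current flow value. Flow is maximum.

Yes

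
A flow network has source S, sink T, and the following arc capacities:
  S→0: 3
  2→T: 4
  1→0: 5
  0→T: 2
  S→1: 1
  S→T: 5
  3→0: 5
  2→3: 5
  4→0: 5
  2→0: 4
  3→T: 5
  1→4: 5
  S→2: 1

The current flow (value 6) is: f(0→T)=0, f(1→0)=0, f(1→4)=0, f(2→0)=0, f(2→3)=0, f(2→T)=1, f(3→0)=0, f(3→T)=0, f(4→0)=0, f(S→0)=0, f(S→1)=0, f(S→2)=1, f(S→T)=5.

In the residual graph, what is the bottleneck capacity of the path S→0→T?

Residual capacities along the path: S→0: 3, 0→T: 2.
Minimum is 2.

2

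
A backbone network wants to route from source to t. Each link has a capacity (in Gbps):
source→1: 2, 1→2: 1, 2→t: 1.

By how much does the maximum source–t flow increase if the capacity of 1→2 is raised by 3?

0

Original max flow = 1.
Even with extra capacity on 1→2, another cut of capacity 1 remains binding.
New max flow = 1. Increase = 0.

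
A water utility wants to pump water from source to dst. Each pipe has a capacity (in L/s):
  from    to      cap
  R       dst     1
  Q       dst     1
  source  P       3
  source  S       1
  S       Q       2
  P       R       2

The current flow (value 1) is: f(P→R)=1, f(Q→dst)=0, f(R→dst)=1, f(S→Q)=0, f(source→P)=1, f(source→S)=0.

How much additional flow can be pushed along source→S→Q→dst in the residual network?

1

Residual capacities along the path: source→S: 1, S→Q: 2, Q→dst: 1.
Minimum is 1.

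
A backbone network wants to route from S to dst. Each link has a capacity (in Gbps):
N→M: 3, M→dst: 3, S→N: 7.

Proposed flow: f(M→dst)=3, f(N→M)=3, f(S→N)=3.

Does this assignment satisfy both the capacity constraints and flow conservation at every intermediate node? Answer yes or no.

Every edge has 0 ≤ f(e) ≤ cap(e).
At each intermediate node, inflow equals outflow.

Yes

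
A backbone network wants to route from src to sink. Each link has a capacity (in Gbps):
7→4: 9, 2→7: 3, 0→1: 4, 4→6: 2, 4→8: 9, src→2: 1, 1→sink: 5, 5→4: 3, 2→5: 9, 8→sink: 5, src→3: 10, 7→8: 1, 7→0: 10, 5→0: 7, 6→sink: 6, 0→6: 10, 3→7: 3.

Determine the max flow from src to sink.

Augment src→2→7→8→sink: bottleneck 1. Total 1.
Augment src→3→7→4→6→sink: bottleneck 2. Total 3.
Augment src→3→7→4→8→sink: bottleneck 1. Total 4.
No augmenting path remains in the residual graph.

4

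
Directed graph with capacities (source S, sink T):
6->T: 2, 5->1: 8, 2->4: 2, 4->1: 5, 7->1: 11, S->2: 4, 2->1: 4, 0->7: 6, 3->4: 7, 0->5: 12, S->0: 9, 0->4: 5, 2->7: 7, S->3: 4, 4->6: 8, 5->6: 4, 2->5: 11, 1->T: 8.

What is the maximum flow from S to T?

10

Augment S->2->1->T: bottleneck 4. Total 4.
Augment S->3->4->1->T: bottleneck 4. Total 8.
Augment S->0->4->6->T: bottleneck 2. Total 10.
No augmenting path remains in the residual graph.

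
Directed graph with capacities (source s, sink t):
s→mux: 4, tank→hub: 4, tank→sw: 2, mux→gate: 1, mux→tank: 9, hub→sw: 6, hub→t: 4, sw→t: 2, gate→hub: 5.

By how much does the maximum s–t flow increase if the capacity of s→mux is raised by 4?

Original max flow = 4.
After raising cap(s→mux), augmenting paths through that edge carry 2 more units.
New max flow = 6. Increase = 2.

2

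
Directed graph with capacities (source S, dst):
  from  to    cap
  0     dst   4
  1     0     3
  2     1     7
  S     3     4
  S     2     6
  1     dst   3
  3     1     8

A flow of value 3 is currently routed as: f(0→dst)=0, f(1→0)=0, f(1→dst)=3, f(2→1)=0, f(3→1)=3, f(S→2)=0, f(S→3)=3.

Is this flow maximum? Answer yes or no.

No

Residual path S→3→1→0→dst has bottleneck 1 > 0.
Pushing 1 along it raises the flow to 4, so the given flow is not maximum.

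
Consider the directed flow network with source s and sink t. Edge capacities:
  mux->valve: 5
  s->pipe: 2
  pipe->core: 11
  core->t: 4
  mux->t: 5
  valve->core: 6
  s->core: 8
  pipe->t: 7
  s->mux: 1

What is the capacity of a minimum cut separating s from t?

Max flow = 7 (via 3 augmenting paths).
In the residual at optimum, the set reachable from s is {core, s}.
Cut edges: s->mux (cap 1), s->pipe (cap 2), core->t (cap 4). Sum = 7.

7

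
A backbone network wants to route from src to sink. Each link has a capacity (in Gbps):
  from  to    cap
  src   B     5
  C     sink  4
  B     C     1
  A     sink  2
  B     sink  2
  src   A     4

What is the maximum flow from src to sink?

Augment src->B->sink: bottleneck 2. Total 2.
Augment src->A->sink: bottleneck 2. Total 4.
Augment src->B->C->sink: bottleneck 1. Total 5.
No augmenting path remains in the residual graph.

5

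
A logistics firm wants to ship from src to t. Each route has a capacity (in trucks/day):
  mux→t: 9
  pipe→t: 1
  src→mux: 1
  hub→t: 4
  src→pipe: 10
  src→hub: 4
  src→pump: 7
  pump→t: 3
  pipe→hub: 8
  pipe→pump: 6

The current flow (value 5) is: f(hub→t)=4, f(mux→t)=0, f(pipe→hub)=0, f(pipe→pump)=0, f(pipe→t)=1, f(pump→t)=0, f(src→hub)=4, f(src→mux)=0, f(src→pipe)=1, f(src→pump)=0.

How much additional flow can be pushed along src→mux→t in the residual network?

Residual capacities along the path: src→mux: 1, mux→t: 9.
Minimum is 1.

1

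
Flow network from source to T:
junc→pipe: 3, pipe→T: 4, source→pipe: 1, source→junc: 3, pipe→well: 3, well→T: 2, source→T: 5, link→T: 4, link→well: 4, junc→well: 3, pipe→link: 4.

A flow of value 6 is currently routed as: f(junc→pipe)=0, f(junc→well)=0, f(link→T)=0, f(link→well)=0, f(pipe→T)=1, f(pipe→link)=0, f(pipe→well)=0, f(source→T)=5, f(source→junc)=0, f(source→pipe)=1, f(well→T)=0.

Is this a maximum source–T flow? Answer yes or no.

No

Residual path source→junc→pipe→T has bottleneck 3 > 0.
Pushing 3 along it raises the flow to 9, so the given flow is not maximum.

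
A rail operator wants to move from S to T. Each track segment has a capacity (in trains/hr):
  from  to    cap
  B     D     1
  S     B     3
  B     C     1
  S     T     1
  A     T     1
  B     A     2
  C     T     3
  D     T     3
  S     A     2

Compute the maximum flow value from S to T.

4

Augment S->T: bottleneck 1. Total 1.
Augment S->A->T: bottleneck 1. Total 2.
Augment S->B->D->T: bottleneck 1. Total 3.
Augment S->B->C->T: bottleneck 1. Total 4.
No augmenting path remains in the residual graph.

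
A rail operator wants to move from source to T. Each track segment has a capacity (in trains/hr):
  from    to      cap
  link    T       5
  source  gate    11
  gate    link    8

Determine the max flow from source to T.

5

Augment source→gate→link→T: bottleneck 5. Total 5.
No augmenting path remains in the residual graph.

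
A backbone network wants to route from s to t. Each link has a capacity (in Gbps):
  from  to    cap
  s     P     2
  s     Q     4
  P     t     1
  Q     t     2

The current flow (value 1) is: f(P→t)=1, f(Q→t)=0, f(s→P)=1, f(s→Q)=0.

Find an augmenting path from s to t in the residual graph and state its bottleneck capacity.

s→Q→t, bottleneck 2

Residual along s→Q→t: s→Q: 4, Q→t: 2.
Bottleneck = min = 2.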